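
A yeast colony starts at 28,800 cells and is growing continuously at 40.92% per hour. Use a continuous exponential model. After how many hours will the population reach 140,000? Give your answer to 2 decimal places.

140000 = 28800 · e^(0.4092·t)
t = ln(140000/28800) / 0.4092 = ln(4.86111) / 0.4092 = 1.58127 / 0.4092

t ≈ 3.86 hours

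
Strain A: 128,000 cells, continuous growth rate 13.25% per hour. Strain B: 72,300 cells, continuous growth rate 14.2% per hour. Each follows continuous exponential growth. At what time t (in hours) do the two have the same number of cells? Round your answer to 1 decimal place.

128000·e^(0.1325t) = 72300·e^(0.142t)
128000/72300 = e^((0.142 − 0.1325)t) → ln(1.7704) = 0.0095·t
t = 0.57121 / 0.0095

t ≈ 60.1 hours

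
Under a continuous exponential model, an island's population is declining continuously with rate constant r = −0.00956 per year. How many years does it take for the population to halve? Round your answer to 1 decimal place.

half-life ≈ 72.5 years

half-life = ln(2) / |r| = 0.69315 / 0.00956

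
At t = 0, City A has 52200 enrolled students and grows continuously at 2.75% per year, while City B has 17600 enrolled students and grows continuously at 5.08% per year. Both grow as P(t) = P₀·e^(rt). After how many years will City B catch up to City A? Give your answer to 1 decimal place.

t ≈ 46.7 years

52200·e^(0.0275t) = 17600·e^(0.0508t)
52200/17600 = e^((0.0508 − 0.0275)t) → ln(2.96591) = 0.0233·t
t = 1.08718 / 0.0233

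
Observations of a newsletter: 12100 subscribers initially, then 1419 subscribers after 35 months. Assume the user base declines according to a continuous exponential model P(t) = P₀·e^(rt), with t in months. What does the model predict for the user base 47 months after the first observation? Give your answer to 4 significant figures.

≈ 680.5 subscribers

r = ln(1419/12100) / 35 ≈ -0.061236 per month
P(47) = 12100 · e^(-0.061236·47) = 12100 · 0.05624 ≈ 680.53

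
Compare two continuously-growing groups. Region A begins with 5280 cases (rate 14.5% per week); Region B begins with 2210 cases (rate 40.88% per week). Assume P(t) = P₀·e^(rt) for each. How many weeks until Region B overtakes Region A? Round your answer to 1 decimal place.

5280·e^(0.145t) = 2210·e^(0.4088t)
5280/2210 = e^((0.4088 − 0.145)t) → ln(2.38914) = 0.2638·t
t = 0.87093 / 0.2638

t ≈ 3.3 weeks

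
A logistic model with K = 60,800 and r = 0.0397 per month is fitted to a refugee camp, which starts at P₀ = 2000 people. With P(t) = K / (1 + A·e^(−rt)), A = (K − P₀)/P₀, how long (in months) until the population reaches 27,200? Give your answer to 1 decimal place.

t ≈ 79.8 months

A = (60800 − 2000)/2000 = 29.4
27200 = 60800/(1 + 29.4·e^(−0.0397t)) → 1 + 29.4·e^(−0.0397t) = 2.23529
e^(−0.0397t) = 0.042017 → t = ln(23.8)/0.0397 = 3.16969/0.0397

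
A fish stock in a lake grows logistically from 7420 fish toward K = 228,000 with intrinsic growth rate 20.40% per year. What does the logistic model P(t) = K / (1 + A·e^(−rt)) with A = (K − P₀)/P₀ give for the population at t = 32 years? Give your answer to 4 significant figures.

≈ 218,500 fish

A = (228000 − 7420)/7420 = 29.72776
P(32) = 228000 / (1 + 29.72776·e^(−0.204·32)) = 228000 / (1 + 29.72776·0.001462)
= 228000 / 1.04346 ≈ 218503.86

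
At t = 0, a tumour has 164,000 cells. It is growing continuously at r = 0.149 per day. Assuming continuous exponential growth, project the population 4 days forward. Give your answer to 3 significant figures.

≈ 298,000 cells

P(4) = 164000 · e^(0.149·4) = 164000 · e^(0.596)
= 164000 · 1.81484 ≈ 297634.56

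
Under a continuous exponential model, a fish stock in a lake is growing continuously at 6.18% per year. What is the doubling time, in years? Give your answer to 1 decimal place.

doubling time = ln(2) / |r| = 0.69315 / 0.0618

doubling time ≈ 11.2 years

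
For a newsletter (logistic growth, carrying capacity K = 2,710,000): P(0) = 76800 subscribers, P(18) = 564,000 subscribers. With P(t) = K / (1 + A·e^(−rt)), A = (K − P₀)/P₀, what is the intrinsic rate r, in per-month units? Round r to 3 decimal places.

r ≈ 0.122 per month

A = (2710000 − 76800)/76800 = 34.28646
564000 = 2710000/(1 + 34.28646·e^(−r·18)) → e^(−18r) = (4.80496 − 1)/34.28646 = 0.110976
r = −ln(0.110976)/18 = 2.19844/18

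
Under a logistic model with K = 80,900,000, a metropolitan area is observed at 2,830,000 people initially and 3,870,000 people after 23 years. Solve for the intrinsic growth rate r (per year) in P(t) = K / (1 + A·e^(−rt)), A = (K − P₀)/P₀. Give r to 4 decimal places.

r ≈ 0.0142 per year

A = (80900000 − 2830000)/2830000 = 27.58657
3870000 = 80900000/(1 + 27.58657·e^(−r·23)) → e^(−23r) = (20.90439 − 1)/27.58657 = 0.721525
r = −ln(0.721525)/23 = 0.32639/23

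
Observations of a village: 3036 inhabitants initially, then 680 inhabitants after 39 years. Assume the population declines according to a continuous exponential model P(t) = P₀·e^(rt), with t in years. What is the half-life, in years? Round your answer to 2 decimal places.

half-life ≈ 18.07 years

r = ln(680/3036) / 39 = ln(0.22398) / 39 ≈ -0.038364 per year
half-life = ln 2 / |r| = 0.69315 / 0.038364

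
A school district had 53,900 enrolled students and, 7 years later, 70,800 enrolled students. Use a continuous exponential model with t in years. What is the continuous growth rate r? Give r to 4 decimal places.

70800 = 53900 · e^(r·7)
e^(7r) = 70800/53900 = 1.31354
r = ln(1.31354) / 7 = 0.27273 / 7

r ≈ 0.0390 per year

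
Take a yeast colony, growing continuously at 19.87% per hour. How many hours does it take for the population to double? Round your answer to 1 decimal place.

doubling time ≈ 3.5 hours

doubling time = ln(2) / |r| = 0.69315 / 0.1987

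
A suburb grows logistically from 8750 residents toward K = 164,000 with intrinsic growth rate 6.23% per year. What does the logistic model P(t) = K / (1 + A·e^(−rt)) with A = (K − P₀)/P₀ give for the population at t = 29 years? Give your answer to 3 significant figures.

A = (164000 − 8750)/8750 = 17.74286
P(29) = 164000 / (1 + 17.74286·e^(−0.0623·29)) = 164000 / (1 + 17.74286·0.164195)
= 164000 / 3.91329 ≈ 41908.47

≈ 41,900 residents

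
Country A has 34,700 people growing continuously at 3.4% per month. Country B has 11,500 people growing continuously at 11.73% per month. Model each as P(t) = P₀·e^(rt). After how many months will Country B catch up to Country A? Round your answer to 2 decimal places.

t ≈ 13.26 months

34700·e^(0.034t) = 11500·e^(0.1173t)
34700/11500 = e^((0.1173 − 0.034)t) → ln(3.01739) = 0.0833·t
t = 1.10439 / 0.0833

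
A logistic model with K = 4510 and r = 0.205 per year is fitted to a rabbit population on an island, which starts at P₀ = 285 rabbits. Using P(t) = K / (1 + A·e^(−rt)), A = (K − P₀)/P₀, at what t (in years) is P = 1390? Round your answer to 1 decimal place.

A = (4510 − 285)/285 = 14.82456
1390 = 4510/(1 + 14.82456·e^(−0.205t)) → 1 + 14.82456·e^(−0.205t) = 3.2446
e^(−0.205t) = 0.151411 → t = ln(6.60453)/0.205 = 1.88776/0.205

t ≈ 9.2 years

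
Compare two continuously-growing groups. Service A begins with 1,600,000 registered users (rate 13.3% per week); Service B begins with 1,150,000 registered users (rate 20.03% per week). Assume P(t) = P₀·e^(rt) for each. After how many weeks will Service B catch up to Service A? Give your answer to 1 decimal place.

1600000·e^(0.133t) = 1150000·e^(0.2003t)
1600000/1150000 = e^((0.2003 − 0.133)t) → ln(1.3913) = 0.0673·t
t = 0.33024 / 0.0673

t ≈ 4.9 weeks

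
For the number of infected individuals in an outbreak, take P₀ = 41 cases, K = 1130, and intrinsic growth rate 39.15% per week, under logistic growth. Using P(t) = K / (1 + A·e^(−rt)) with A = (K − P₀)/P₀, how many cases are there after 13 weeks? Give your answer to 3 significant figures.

A = (1130 − 41)/41 = 26.56098
P(13) = 1130 / (1 + 26.56098·e^(−0.3915·13)) = 1130 / (1 + 26.56098·0.006161)
= 1130 / 1.16364 ≈ 971.09

≈ 971 cases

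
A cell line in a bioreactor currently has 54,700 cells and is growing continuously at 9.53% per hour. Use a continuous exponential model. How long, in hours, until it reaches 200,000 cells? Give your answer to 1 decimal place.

200000 = 54700 · e^(0.0953·t)
t = ln(200000/54700) / 0.0953 = ln(3.65631) / 0.0953 = 1.29645 / 0.0953

t ≈ 13.6 hours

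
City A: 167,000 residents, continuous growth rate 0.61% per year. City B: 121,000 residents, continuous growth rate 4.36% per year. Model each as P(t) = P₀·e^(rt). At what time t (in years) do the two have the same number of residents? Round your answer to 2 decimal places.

167000·e^(0.0061t) = 121000·e^(0.0436t)
167000/121000 = e^((0.0436 − 0.0061)t) → ln(1.38017) = 0.0375·t
t = 0.3222 / 0.0375

t ≈ 8.59 years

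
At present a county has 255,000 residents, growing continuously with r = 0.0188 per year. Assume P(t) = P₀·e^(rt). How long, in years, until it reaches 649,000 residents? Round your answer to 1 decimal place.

649000 = 255000 · e^(0.0188·t)
t = ln(649000/255000) / 0.0188 = ln(2.5451) / 0.0188 = 0.93417 / 0.0188

t ≈ 49.7 years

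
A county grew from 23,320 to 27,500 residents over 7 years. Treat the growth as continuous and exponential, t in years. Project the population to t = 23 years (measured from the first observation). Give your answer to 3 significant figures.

r = ln(27500/23320) / 7 ≈ 0.023554 per year
P(23) = 23320 · e^(0.023554·23) = 23320 · 1.71898 ≈ 40086.61

≈ 40,100 residents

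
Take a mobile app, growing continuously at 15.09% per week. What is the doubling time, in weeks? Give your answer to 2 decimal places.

doubling time = ln(2) / |r| = 0.69315 / 0.1509

doubling time ≈ 4.59 weeks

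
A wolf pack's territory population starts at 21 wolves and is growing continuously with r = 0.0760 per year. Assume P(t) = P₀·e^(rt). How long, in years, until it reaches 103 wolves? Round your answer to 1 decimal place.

t ≈ 20.9 years

103 = 21 · e^(0.076·t)
t = ln(103/21) / 0.076 = ln(4.90476) / 0.076 = 1.59021 / 0.076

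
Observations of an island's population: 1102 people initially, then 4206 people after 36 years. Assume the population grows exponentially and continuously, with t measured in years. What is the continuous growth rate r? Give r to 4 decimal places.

4206 = 1102 · e^(r·36)
e^(36r) = 4206/1102 = 3.8167
r = ln(3.8167) / 36 = 1.33939 / 36

r ≈ 0.0372 per year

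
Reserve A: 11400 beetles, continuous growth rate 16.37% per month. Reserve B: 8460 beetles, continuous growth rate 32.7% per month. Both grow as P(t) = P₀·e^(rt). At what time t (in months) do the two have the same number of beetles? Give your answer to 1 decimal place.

11400·e^(0.1637t) = 8460·e^(0.327t)
11400/8460 = e^((0.327 − 0.1637)t) → ln(1.34752) = 0.1633·t
t = 0.29826 / 0.1633

t ≈ 1.8 months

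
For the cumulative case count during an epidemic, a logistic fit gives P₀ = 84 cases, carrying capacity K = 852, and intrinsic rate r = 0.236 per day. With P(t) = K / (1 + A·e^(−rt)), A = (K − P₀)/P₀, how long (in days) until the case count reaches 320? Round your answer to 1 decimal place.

t ≈ 7.2 days

A = (852 − 84)/84 = 9.14286
320 = 852/(1 + 9.14286·e^(−0.236t)) → 1 + 9.14286·e^(−0.236t) = 2.6625
e^(−0.236t) = 0.181836 → t = ln(5.49946)/0.236 = 1.70465/0.236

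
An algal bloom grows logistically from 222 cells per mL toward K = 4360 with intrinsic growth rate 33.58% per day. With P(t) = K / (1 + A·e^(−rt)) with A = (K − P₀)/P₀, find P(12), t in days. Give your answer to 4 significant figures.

≈ 3,275 cells per mL

A = (4360 − 222)/222 = 18.63964
P(12) = 4360 / (1 + 18.63964·e^(−0.3358·12)) = 4360 / (1 + 18.63964·0.017781)
= 4360 / 1.33144 ≈ 3274.65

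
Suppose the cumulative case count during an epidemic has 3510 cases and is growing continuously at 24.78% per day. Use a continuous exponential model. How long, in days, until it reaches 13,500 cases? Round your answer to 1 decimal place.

13500 = 3510 · e^(0.2478·t)
t = ln(13500/3510) / 0.2478 = ln(3.84615) / 0.2478 = 1.34707 / 0.2478

t ≈ 5.4 days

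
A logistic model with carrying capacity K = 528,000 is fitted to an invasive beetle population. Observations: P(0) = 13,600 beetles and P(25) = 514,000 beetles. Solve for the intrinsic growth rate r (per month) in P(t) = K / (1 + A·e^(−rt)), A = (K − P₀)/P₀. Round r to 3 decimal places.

A = (528000 − 13600)/13600 = 37.82353
514000 = 528000/(1 + 37.82353·e^(−r·25)) → e^(−25r) = (1.02724 − 1)/37.82353 = 0.00072
r = −ln(0.00072)/25 = 7.2361/25

r ≈ 0.289 per month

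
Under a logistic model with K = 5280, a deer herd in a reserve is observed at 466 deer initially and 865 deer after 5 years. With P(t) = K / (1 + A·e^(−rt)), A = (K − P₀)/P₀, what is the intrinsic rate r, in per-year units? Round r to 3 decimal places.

A = (5280 − 466)/466 = 10.33047
865 = 5280/(1 + 10.33047·e^(−r·5)) → e^(−5r) = (6.10405 − 1)/10.33047 = 0.494077
r = −ln(0.494077)/5 = 0.70506/5

r ≈ 0.141 per year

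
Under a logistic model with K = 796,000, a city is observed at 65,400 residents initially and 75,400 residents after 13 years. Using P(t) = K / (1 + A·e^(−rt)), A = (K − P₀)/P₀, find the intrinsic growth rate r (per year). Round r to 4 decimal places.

A = (796000 − 65400)/65400 = 11.17125
75400 = 796000/(1 + 11.17125·e^(−r·13)) → e^(−13r) = (10.55703 − 1)/11.17125 = 0.855502
r = −ln(0.855502)/13 = 0.15607/13

r ≈ 0.0120 per year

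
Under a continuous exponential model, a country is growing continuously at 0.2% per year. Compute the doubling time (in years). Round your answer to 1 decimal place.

doubling time = ln(2) / |r| = 0.69315 / 0.002

doubling time ≈ 346.6 years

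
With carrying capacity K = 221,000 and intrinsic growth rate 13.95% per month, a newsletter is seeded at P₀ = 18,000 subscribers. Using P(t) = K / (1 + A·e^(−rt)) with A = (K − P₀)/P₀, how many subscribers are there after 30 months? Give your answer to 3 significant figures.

A = (221000 − 18000)/18000 = 11.27778
P(30) = 221000 / (1 + 11.27778·e^(−0.1395·30)) = 221000 / (1 + 11.27778·0.015222)
= 221000 / 1.17167 ≈ 188619.23

≈ 189,000 subscribers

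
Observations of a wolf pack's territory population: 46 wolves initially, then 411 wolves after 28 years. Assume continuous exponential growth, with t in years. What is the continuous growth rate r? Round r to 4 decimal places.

411 = 46 · e^(r·28)
e^(28r) = 411/46 = 8.93478
r = ln(8.93478) / 28 = 2.18995 / 28

r ≈ 0.0782 per year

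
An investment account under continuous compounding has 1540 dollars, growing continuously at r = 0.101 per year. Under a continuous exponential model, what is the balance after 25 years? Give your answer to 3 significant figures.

≈ 19,200 dollars

P(25) = 1540 · e^(0.101·25) = 1540 · e^(2.525)
= 1540 · 12.4909 ≈ 19235.98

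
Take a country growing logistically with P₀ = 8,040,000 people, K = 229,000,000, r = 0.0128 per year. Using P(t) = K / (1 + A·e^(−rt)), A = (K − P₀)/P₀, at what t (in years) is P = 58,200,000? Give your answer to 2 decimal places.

A = (229000000 − 8040000)/8040000 = 27.48259
58200000 = 229000000/(1 + 27.48259·e^(−0.0128t)) → 1 + 27.48259·e^(−0.0128t) = 3.93471
e^(−0.0128t) = 0.106784 → t = ln(9.36468)/0.0128 = 2.23694/0.0128

t ≈ 174.76 years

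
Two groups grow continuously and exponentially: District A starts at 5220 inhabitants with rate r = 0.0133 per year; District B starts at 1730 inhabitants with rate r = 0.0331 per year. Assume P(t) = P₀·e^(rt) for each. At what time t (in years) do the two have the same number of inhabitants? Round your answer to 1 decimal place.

5220·e^(0.0133t) = 1730·e^(0.0331t)
5220/1730 = e^((0.0331 − 0.0133)t) → ln(3.01734) = 0.0198·t
t = 1.10438 / 0.0198

t ≈ 55.8 years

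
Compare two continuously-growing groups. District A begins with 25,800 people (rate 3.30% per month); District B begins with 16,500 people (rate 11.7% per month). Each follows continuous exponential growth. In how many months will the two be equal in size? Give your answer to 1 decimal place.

25800·e^(0.033t) = 16500·e^(0.117t)
25800/16500 = e^((0.117 − 0.033)t) → ln(1.56364) = 0.084·t
t = 0.44701 / 0.084

t ≈ 5.3 months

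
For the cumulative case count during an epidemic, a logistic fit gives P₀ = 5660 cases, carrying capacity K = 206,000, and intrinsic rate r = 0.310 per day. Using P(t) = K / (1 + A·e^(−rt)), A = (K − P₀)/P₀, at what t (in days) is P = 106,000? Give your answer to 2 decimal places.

A = (206000 − 5660)/5660 = 35.39576
106000 = 206000/(1 + 35.39576·e^(−0.31t)) → 1 + 35.39576·e^(−0.31t) = 1.9434
e^(−0.31t) = 0.026653 → t = ln(37.51951)/0.31 = 3.62486/0.31

t ≈ 11.69 days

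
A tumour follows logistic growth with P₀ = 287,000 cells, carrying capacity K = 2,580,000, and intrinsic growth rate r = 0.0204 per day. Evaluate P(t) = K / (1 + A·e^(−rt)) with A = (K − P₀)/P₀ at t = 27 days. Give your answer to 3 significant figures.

A = (2580000 − 287000)/287000 = 7.98955
P(27) = 2580000 / (1 + 7.98955·e^(−0.0204·27)) = 2580000 / (1 + 7.98955·0.576488)
= 2580000 / 5.60588 ≈ 460230.92

≈ 460,000 cells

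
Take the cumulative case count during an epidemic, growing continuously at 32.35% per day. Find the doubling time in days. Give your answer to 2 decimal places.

doubling time ≈ 2.14 days

doubling time = ln(2) / |r| = 0.69315 / 0.3235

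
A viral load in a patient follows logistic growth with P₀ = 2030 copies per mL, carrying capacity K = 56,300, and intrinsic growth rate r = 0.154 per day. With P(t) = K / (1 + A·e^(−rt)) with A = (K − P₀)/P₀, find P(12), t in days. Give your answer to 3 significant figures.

≈ 10,800 copies per mL

A = (56300 − 2030)/2030 = 26.73399
P(12) = 56300 / (1 + 26.73399·e^(−0.154·12)) = 56300 / (1 + 26.73399·0.157552)
= 56300 / 5.21199 ≈ 10802.01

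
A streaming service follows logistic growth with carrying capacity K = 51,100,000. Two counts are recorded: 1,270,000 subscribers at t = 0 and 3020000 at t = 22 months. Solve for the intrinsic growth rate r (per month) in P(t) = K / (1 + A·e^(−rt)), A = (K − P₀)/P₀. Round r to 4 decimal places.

r ≈ 0.0410 per month

A = (51100000 − 1270000)/1270000 = 39.23622
3020000 = 51100000/(1 + 39.23622·e^(−r·22)) → e^(−22r) = (16.92053 − 1)/39.23622 = 0.405761
r = −ln(0.405761)/22 = 0.90199/22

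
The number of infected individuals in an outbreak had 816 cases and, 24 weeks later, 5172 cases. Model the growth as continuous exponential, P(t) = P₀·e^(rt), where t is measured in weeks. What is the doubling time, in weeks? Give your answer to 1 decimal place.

doubling time ≈ 9.0 weeks

r = ln(5172/816) / 24 = ln(6.33824) / 24 ≈ 0.076942 per week
doubling time = ln 2 / |r| = 0.69315 / 0.076942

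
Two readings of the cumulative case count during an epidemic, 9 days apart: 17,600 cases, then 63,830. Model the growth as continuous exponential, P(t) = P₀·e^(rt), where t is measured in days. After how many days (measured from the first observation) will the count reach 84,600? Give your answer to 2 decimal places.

t ≈ 10.97 days

r = ln(63830/17600) / 9 ≈ 0.143147 per day
t = ln(84600/17600) / r = 1.57004 / 0.143147 ≈ 10.968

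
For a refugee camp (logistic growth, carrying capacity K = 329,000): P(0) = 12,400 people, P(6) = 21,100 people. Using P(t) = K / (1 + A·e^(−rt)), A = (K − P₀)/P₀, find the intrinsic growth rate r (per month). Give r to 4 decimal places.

A = (329000 − 12400)/12400 = 25.53226
21100 = 329000/(1 + 25.53226·e^(−r·6)) → e^(−6r) = (15.59242 − 1)/25.53226 = 0.571529
r = −ln(0.571529)/6 = 0.55944/6

r ≈ 0.0932 per month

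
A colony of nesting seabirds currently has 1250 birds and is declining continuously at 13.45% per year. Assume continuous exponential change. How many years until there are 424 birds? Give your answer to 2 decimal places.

t ≈ 8.04 years

424 = 1250 · e^(-0.1345·t)
t = ln(424/1250) / -0.1345 = ln(0.3392) / -0.1345 = -1.08117 / -0.1345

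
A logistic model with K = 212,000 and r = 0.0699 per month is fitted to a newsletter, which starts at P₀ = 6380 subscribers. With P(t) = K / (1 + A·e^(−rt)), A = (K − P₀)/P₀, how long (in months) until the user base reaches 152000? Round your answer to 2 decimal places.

t ≈ 62.98 months

A = (212000 − 6380)/6380 = 32.22884
152000 = 212000/(1 + 32.22884·e^(−0.0699t)) → 1 + 32.22884·e^(−0.0699t) = 1.39474
e^(−0.0699t) = 0.012248 → t = ln(81.64639)/0.0699 = 4.4024/0.0699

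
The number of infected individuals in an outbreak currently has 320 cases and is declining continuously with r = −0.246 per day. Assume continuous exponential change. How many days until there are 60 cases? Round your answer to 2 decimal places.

60 = 320 · e^(-0.246·t)
t = ln(60/320) / -0.246 = ln(0.1875) / -0.246 = -1.67398 / -0.246

t ≈ 6.80 days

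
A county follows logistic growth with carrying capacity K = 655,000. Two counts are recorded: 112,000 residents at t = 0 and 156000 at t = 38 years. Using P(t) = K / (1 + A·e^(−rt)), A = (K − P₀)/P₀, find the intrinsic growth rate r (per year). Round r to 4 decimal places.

A = (655000 − 112000)/112000 = 4.84821
156000 = 655000/(1 + 4.84821·e^(−r·38)) → e^(−38r) = (4.19872 − 1)/4.84821 = 0.659772
r = −ln(0.659772)/38 = 0.41586/38

r ≈ 0.0109 per year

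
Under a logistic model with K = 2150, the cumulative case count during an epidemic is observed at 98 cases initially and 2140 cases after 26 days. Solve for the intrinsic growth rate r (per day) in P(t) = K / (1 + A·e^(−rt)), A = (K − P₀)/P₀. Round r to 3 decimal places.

A = (2150 − 98)/98 = 20.93878
2140 = 2150/(1 + 20.93878·e^(−r·26)) → e^(−26r) = (1.00467 − 1)/20.93878 = 0.000223
r = −ln(0.000223)/26 = 8.40758/26

r ≈ 0.323 per day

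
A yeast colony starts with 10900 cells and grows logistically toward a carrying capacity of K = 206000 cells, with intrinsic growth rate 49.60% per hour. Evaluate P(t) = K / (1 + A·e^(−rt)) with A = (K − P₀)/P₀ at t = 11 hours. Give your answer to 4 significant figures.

A = (206000 − 10900)/10900 = 17.89908
P(11) = 206000 / (1 + 17.89908·e^(−0.496·11)) = 206000 / (1 + 17.89908·0.004271)
= 206000 / 1.07644 ≈ 191371.58

≈ 191,400 cells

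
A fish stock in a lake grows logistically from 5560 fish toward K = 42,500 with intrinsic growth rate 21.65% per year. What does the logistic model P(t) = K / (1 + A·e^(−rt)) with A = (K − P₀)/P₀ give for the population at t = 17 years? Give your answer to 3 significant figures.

≈ 36,400 fish

A = (42500 − 5560)/5560 = 6.64388
P(17) = 42500 / (1 + 6.64388·e^(−0.2165·17)) = 42500 / (1 + 6.64388·0.02521)
= 42500 / 1.16749 ≈ 36402.73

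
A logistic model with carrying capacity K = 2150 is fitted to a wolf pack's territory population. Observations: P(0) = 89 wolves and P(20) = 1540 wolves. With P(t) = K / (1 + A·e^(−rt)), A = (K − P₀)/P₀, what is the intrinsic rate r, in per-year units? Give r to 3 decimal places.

A = (2150 − 89)/89 = 23.1573
1540 = 2150/(1 + 23.1573·e^(−r·20)) → e^(−20r) = (1.3961 − 1)/23.1573 = 0.017105
r = −ln(0.017105)/20 = 4.06839/20

r ≈ 0.203 per year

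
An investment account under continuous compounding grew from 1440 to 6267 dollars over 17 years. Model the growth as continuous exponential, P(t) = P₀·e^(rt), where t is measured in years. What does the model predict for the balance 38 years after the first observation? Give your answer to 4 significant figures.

≈ 38,550 dollars

r = ln(6267/1440) / 17 ≈ 0.086509 per year
P(38) = 1440 · e^(0.086509·38) = 1440 · 26.77171 ≈ 38551.26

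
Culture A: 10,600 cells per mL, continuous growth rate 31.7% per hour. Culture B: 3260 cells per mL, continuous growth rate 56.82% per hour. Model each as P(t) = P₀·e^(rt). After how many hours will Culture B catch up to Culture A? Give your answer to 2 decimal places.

10600·e^(0.317t) = 3260·e^(0.5682t)
10600/3260 = e^((0.5682 − 0.317)t) → ln(3.25153) = 0.2512·t
t = 1.17913 / 0.2512

t ≈ 4.69 hours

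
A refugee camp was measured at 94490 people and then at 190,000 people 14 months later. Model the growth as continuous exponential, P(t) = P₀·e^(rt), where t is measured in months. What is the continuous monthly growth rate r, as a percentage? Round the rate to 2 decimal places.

r ≈ 4.99% per month

190000 = 94490 · e^(r·14)
e^(14r) = 190000/94490 = 2.01079
r = ln(2.01079) / 14 = 0.69853 / 14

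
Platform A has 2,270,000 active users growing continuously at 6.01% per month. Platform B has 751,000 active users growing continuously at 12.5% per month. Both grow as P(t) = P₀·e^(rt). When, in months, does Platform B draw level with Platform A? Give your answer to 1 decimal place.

2270000·e^(0.0601t) = 751000·e^(0.125t)
2270000/751000 = e^((0.125 − 0.0601)t) → ln(3.02264) = 0.0649·t
t = 1.10613 / 0.0649

t ≈ 17.0 months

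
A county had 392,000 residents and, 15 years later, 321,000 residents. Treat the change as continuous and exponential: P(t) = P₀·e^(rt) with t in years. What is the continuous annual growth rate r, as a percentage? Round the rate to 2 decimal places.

321000 = 392000 · e^(r·15)
e^(15r) = 321000/392000 = 0.81888
r = ln(0.81888) / 15 = -0.19982 / 15

r ≈ -1.33% per year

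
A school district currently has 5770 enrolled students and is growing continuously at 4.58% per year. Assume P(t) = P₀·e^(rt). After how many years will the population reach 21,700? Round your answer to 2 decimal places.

21700 = 5770 · e^(0.0458·t)
t = ln(21700/5770) / 0.0458 = ln(3.76083) / 0.0458 = 1.32464 / 0.0458

t ≈ 28.92 years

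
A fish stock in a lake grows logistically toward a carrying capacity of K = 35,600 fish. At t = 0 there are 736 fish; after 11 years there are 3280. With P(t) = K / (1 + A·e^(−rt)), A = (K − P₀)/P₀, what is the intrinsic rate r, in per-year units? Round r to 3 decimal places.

A = (35600 − 736)/736 = 47.36957
3280 = 35600/(1 + 47.36957·e^(−r·11)) → e^(−11r) = (10.85366 − 1)/47.36957 = 0.208017
r = −ln(0.208017)/11 = 1.57014/11

r ≈ 0.143 per year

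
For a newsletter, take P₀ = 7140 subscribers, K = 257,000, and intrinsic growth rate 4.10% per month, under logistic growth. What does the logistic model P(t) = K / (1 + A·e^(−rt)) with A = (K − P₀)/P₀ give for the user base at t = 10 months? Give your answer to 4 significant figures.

A = (257000 − 7140)/7140 = 34.9944
P(10) = 257000 / (1 + 34.9944·e^(−0.041·10)) = 257000 / (1 + 34.9944·0.66365)
= 257000 / 24.22404 ≈ 10609.3

≈ 10,610 subscribers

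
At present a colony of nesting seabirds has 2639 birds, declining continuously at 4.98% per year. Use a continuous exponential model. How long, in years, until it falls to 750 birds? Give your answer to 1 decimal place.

t ≈ 25.3 years

750 = 2639 · e^(-0.0498·t)
t = ln(750/2639) / -0.0498 = ln(0.2842) / -0.0498 = -1.25808 / -0.0498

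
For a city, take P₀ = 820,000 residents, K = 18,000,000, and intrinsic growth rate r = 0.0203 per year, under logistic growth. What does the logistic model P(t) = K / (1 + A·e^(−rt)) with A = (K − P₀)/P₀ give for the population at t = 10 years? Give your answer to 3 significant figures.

≈ 994,000 residents

A = (18000000 − 820000)/820000 = 20.95122
P(10) = 18000000 / (1 + 20.95122·e^(−0.0203·10)) = 18000000 / (1 + 20.95122·0.816278)
= 18000000 / 18.10202 ≈ 994363.91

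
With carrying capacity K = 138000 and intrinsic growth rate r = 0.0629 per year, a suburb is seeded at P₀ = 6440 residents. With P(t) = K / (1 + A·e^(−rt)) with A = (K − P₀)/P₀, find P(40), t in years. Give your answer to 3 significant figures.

≈ 52,100 residents

A = (138000 − 6440)/6440 = 20.42857
P(40) = 138000 / (1 + 20.42857·e^(−0.0629·40)) = 138000 / (1 + 20.42857·0.080782)
= 138000 / 2.65026 ≈ 52070.31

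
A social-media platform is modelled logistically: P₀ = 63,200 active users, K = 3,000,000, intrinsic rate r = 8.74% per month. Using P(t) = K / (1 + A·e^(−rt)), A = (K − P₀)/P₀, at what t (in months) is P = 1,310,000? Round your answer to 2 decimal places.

A = (3000000 − 63200)/63200 = 46.46835
1310000 = 3000000/(1 + 46.46835·e^(−0.0874t)) → 1 + 46.46835·e^(−0.0874t) = 2.29008
e^(−0.0874t) = 0.027762 → t = ln(36.01985)/0.0874 = 3.58407/0.0874

t ≈ 41.01 months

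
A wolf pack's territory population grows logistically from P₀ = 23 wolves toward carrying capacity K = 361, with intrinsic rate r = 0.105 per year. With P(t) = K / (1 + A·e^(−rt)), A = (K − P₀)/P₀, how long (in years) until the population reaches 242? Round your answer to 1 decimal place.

A = (361 − 23)/23 = 14.69565
242 = 361/(1 + 14.69565·e^(−0.105t)) → 1 + 14.69565·e^(−0.105t) = 1.49174
e^(−0.105t) = 0.033461 → t = ln(29.88528)/0.105 = 3.39737/0.105

t ≈ 32.4 years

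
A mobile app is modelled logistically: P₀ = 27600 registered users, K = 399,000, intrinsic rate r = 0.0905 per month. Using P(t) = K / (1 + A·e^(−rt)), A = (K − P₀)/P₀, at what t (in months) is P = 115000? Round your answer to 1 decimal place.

A = (399000 − 27600)/27600 = 13.45652
115000 = 399000/(1 + 13.45652·e^(−0.0905t)) → 1 + 13.45652·e^(−0.0905t) = 3.46957
e^(−0.0905t) = 0.183522 → t = ln(5.44894)/0.0905 = 1.69542/0.0905

t ≈ 18.7 months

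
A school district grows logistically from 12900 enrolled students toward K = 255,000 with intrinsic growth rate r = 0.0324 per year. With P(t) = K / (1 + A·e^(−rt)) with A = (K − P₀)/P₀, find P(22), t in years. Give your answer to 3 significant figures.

≈ 25,000 enrolled students

A = (255000 − 12900)/12900 = 18.76744
P(22) = 255000 / (1 + 18.76744·e^(−0.0324·22)) = 255000 / (1 + 18.76744·0.49027)
= 255000 / 10.2011 ≈ 24997.29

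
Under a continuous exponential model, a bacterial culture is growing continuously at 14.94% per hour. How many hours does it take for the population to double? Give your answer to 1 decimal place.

doubling time ≈ 4.6 hours

doubling time = ln(2) / |r| = 0.69315 / 0.1494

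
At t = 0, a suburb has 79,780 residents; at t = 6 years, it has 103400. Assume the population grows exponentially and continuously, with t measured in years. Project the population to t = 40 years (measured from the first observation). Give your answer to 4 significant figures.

r = ln(103400/79780) / 6 ≈ 0.043222 per year
P(40) = 79780 · e^(0.043222·40) = 79780 · 5.63434 ≈ 449507.98

≈ 449,500 residents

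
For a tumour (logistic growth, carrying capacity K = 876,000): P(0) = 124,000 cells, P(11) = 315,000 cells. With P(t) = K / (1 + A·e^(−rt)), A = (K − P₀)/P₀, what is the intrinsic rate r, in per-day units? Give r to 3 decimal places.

r ≈ 0.111 per day

A = (876000 − 124000)/124000 = 6.06452
315000 = 876000/(1 + 6.06452·e^(−r·11)) → e^(−11r) = (2.78095 − 1)/6.06452 = 0.293668
r = −ln(0.293668)/11 = 1.22531/11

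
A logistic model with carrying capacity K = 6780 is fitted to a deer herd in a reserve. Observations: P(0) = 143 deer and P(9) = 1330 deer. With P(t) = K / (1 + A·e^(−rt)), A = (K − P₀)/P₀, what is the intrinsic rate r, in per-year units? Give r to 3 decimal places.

A = (6780 − 143)/143 = 46.41259
1330 = 6780/(1 + 46.41259·e^(−r·9)) → e^(−9r) = (5.09774 − 1)/46.41259 = 0.08829
r = −ln(0.08829)/9 = 2.42713/9

r ≈ 0.270 per year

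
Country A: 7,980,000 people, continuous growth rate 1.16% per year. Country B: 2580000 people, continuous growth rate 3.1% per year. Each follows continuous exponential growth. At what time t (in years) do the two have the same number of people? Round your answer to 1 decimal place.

t ≈ 58.2 years

7980000·e^(0.0116t) = 2580000·e^(0.031t)
7980000/2580000 = e^((0.031 − 0.0116)t) → ln(3.09302) = 0.0194·t
t = 1.12915 / 0.0194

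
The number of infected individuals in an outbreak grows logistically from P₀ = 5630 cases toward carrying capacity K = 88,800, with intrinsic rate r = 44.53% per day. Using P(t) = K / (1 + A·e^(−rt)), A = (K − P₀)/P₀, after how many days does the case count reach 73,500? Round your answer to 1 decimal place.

A = (88800 − 5630)/5630 = 14.77265
73500 = 88800/(1 + 14.77265·e^(−0.4453t)) → 1 + 14.77265·e^(−0.4453t) = 1.20816
e^(−0.4453t) = 0.014091 → t = ln(70.96664)/0.4453 = 4.26221/0.4453

t ≈ 9.6 days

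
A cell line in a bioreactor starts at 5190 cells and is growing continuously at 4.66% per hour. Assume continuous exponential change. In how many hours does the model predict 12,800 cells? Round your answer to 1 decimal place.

12800 = 5190 · e^(0.0466·t)
t = ln(12800/5190) / 0.0466 = ln(2.46628) / 0.0466 = 0.90271 / 0.0466

t ≈ 19.4 hours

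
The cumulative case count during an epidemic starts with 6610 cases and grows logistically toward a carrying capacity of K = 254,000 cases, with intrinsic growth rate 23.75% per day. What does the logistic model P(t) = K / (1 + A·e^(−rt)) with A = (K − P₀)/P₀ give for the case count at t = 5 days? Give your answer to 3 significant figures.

A = (254000 − 6610)/6610 = 37.42663
P(5) = 254000 / (1 + 37.42663·e^(−0.2375·5)) = 254000 / (1 + 37.42663·0.304983)
= 254000 / 12.41448 ≈ 20459.99

≈ 20,500 cases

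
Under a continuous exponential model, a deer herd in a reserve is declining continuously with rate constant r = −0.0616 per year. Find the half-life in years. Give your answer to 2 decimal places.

half-life = ln(2) / |r| = 0.69315 / 0.0616

half-life ≈ 11.25 years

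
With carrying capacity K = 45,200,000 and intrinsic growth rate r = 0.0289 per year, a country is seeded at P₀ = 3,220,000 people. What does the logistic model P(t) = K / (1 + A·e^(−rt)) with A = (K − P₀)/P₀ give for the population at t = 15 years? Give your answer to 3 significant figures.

A = (45200000 − 3220000)/3220000 = 13.03727
P(15) = 45200000 / (1 + 13.03727·e^(−0.0289·15)) = 45200000 / (1 + 13.03727·0.648236)
= 45200000 / 9.45123 ≈ 4782446.47

≈ 4,780,000 people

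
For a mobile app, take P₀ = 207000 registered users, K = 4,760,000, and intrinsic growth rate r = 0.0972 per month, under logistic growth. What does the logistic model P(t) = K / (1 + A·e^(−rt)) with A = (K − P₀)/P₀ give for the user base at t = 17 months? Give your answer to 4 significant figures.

≈ 912,900 registered users

A = (4760000 − 207000)/207000 = 21.99517
P(17) = 4760000 / (1 + 21.99517·e^(−0.0972·17)) = 4760000 / (1 + 21.99517·0.19159)
= 4760000 / 5.21404 ≈ 912918.97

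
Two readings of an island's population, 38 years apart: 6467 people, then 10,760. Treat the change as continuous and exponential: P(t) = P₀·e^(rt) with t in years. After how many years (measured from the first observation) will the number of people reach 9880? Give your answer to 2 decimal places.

t ≈ 31.63 years

r = ln(10760/6467) / 38 ≈ 0.013398 per year
t = ln(9880/6467) / r = 0.4238 / 0.013398 ≈ 31.632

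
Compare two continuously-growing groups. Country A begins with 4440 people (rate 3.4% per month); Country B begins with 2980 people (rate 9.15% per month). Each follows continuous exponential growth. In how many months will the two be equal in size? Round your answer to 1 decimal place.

t ≈ 6.9 months

4440·e^(0.034t) = 2980·e^(0.0915t)
4440/2980 = e^((0.0915 − 0.034)t) → ln(1.48993) = 0.0575·t
t = 0.39873 / 0.0575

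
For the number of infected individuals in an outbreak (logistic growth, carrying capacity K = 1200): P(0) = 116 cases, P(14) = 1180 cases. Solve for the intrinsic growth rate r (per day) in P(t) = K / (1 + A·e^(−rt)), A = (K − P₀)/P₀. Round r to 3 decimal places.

A = (1200 − 116)/116 = 9.34483
1180 = 1200/(1 + 9.34483·e^(−r·14)) → e^(−14r) = (1.01695 − 1)/9.34483 = 0.001814
r = −ln(0.001814)/14 = 6.31236/14

r ≈ 0.451 per day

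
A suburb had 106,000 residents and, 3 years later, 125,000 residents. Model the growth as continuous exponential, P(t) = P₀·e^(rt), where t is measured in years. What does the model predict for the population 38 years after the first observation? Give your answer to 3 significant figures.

≈ 856,000 residents

r = ln(125000/106000) / 3 ≈ 0.054958 per year
P(38) = 106000 · e^(0.054958·38) = 106000 · 8.07209 ≈ 855641.3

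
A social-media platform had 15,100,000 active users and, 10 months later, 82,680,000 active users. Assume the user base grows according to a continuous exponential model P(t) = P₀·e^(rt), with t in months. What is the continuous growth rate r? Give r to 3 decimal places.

82680000 = 15100000 · e^(r·10)
e^(10r) = 82680000/15100000 = 5.4755
r = ln(5.4755) / 10 = 1.70028 / 10

r ≈ 0.170 per month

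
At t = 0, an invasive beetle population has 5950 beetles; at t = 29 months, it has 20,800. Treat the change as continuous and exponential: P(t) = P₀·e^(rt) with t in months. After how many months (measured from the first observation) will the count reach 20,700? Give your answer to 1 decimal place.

r = ln(20800/5950) / 29 ≈ 0.043157 per month
t = ln(20700/5950) / r = 1.24674 / 0.043157 ≈ 28.888

t ≈ 28.9 months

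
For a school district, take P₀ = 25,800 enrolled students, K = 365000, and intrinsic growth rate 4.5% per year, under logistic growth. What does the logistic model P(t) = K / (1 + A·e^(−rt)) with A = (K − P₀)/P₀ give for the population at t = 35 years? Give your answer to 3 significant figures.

A = (365000 − 25800)/25800 = 13.14729
P(35) = 365000 / (1 + 13.14729·e^(−0.045·35)) = 365000 / (1 + 13.14729·0.207008)
= 365000 / 3.72159 ≈ 98076.42

≈ 98,100 enrolled students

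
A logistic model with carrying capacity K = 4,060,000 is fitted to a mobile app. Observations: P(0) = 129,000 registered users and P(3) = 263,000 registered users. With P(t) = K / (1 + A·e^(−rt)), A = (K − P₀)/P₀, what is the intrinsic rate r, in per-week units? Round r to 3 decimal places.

r ≈ 0.249 per week

A = (4060000 − 129000)/129000 = 30.47287
263000 = 4060000/(1 + 30.47287·e^(−r·3)) → e^(−3r) = (15.43726 − 1)/30.47287 = 0.473774
r = −ln(0.473774)/3 = 0.74702/3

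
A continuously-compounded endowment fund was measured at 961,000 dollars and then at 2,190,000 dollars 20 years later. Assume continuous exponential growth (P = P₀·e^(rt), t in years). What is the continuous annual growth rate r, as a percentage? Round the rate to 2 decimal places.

r ≈ 4.12% per year

2190000 = 961000 · e^(r·20)
e^(20r) = 2190000/961000 = 2.27888
r = ln(2.27888) / 20 = 0.82368 / 20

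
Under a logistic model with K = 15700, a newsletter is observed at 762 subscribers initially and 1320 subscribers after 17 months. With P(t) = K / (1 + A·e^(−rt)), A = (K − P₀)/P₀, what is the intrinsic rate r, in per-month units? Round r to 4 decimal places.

r ≈ 0.0346 per month

A = (15700 − 762)/762 = 19.60367
1320 = 15700/(1 + 19.60367·e^(−r·17)) → e^(−17r) = (11.89394 − 1)/19.60367 = 0.555709
r = −ln(0.555709)/17 = 0.58751/17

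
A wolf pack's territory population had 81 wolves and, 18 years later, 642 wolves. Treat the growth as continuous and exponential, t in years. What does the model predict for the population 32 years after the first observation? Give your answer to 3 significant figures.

r = ln(642/81) / 18 ≈ 0.115008 per year
P(32) = 81 · e^(0.115008·32) = 81 · 39.6562 ≈ 3212.15

≈ 3,210 wolves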